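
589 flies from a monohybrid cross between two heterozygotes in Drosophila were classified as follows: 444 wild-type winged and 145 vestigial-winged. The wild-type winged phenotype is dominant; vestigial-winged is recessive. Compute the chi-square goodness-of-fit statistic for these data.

0.046

For a monohybrid cross between heterozygotes with complete dominance, the expected phenotypic ratio is 3:1.
Expected counts for N = 589 under a 3:1 ratio (total parts = 4):
  wild-type winged: 589 × 3/4 = 441.75
  vestigial-winged: 589 × 1/4 = 147.25
χ² = Σ (O − E)² / E
  wild-type winged: (444 − 441.75)² / 441.75 = 0.0115
  vestigial-winged: (145 − 147.25)² / 147.25 = 0.0344
χ² = 0.0115 + 0.0344 = 0.0459 ≈ 0.046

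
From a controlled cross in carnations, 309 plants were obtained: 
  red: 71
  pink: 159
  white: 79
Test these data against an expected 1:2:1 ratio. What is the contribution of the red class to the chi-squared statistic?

0.506

Under the 1:2:1 hypothesis (Σ ratio = 4, N = 309):
  red: 309 × 1/4 = 77.25
  pink: 309 × 2/4 = 154.5
  white: 309 × 1/4 = 77.25
Contribution of red: (71 − 77.25)² / 77.25 = 0.5057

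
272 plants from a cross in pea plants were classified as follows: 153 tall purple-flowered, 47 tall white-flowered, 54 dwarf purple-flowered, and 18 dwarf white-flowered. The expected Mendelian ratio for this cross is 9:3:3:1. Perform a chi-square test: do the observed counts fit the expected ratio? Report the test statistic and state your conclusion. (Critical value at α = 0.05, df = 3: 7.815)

0.549; consistent

Expected counts for N = 272 under a 9:3:3:1 ratio (total parts = 16):
  tall purple-flowered: 272 × 9/16 = 153
  tall white-flowered: 272 × 3/16 = 51
  dwarf purple-flowered: 272 × 3/16 = 51
  dwarf white-flowered: 272 × 1/16 = 17
χ² = Σ (O − E)² / E
  tall purple-flowered: (153 − 153)² / 153 = 0.0000
  tall white-flowered: (47 − 51)² / 51 = 0.3137
  dwarf purple-flowered: (54 − 51)² / 51 = 0.1765
  dwarf white-flowered: (18 − 17)² / 17 = 0.0588
χ² = 0.0000 + 0.3137 + 0.1765 + 0.0588 = 0.549
Degrees of freedom = 4 − 1 = 3; critical value at α = 0.05 is 7.815.
Since 0.549 < 7.815, we fail to reject the null hypothesis — the data are consistent with the 9:3:3:1 ratio.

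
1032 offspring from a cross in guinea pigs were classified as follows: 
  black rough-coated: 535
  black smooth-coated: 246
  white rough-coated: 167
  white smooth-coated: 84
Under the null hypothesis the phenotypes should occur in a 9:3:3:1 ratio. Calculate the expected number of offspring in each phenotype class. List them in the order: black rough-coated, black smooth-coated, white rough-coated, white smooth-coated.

Under the 9:3:3:1 hypothesis (Σ ratio = 16, N = 1032):
  black rough-coated: 1032 × 9/16 = 580.5
  black smooth-coated: 1032 × 3/16 = 193.5
  white rough-coated: 1032 × 3/16 = 193.5
  white smooth-coated: 1032 × 1/16 = 64.5

580.5, 193.5, 193.5, 64.5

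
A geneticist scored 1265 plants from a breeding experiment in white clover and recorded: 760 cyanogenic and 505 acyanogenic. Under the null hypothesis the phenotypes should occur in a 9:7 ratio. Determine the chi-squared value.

7.537

Total ratio parts = 16. Expected numbers out of 1265:
  cyanogenic: 1265 × 9/16 = 711.5625
  acyanogenic: 1265 × 7/16 = 553.4375
χ² = Σ (O − E)² / E
  cyanogenic: (760 − 711.5625)² / 711.5625 = 3.2972
  acyanogenic: (505 − 553.4375)² / 553.4375 = 4.2393
χ² = 3.2972 + 4.2393 = 7.5365 ≈ 7.537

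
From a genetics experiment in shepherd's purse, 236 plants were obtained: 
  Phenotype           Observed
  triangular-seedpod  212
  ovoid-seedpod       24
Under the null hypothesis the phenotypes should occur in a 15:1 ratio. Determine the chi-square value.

The 15:1 ratio has 16 parts, so with N = 236 the expected counts are:
  triangular-seedpod: 236 × 15/16 = 221.25
  ovoid-seedpod: 236 × 1/16 = 14.75
χ² = Σ (O − E)² / E
  triangular-seedpod: (212 − 221.25)² / 221.25 = 0.3867
  ovoid-seedpod: (24 − 14.75)² / 14.75 = 5.8008
χ² = 0.3867 + 5.8008 = 6.1875 ≈ 6.188

6.188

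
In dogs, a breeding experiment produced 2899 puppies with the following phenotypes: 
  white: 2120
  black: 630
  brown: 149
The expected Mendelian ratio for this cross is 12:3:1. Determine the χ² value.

Total ratio parts = 16. Expected numbers out of 2899:
  white: 2899 × 12/16 = 2174.25
  black: 2899 × 3/16 = 543.5625
  brown: 2899 × 1/16 = 181.1875
χ² = Σ (O − E)² / E
  white: (2120 − 2174.25)² / 2174.25 = 1.3536
  black: (630 − 543.5625)² / 543.5625 = 13.7453
  brown: (149 − 181.1875)² / 181.1875 = 5.7180
χ² = 1.3536 + 13.7453 + 5.7180 = 20.8169 ≈ 20.817

20.817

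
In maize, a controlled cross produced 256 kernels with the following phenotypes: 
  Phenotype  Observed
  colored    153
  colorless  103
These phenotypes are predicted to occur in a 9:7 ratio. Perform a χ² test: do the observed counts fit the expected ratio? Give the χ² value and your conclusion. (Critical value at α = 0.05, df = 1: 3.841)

Under the 9:7 hypothesis (Σ ratio = 16, N = 256):
  colored: 256 × 9/16 = 144
  colorless: 256 × 7/16 = 112
χ² = Σ (O − E)² / E
  colored: (153 − 144)² / 144 = 0.5625
  colorless: (103 − 112)² / 112 = 0.7232
χ² = 0.5625 + 0.7232 = 1.2857 ≈ 1.286
Degrees of freedom = 2 − 1 = 1; critical value at α = 0.05 is 3.841.
Since 1.286 < 3.841, we fail to reject the null hypothesis — the data are consistent with the 9:7 ratio.

1.286; consistent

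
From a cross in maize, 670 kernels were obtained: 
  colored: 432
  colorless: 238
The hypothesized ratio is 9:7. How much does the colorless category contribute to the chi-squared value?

Under the 9:7 hypothesis (Σ ratio = 16, N = 670):
  colored: 670 × 9/16 = 376.875
  colorless: 670 × 7/16 = 293.125
Contribution of colorless: (238 − 293.125)² / 293.125 = 10.3668

10.367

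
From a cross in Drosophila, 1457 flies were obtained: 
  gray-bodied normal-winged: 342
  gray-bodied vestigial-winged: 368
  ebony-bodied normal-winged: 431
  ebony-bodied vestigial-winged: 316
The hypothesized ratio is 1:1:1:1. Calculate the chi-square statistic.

20.021

Expected counts for N = 1457 under a 1:1:1:1 ratio (total parts = 4):
  gray-bodied normal-winged: 1457 × 1/4 = 364.25
  gray-bodied vestigial-winged: 1457 × 1/4 = 364.25
  ebony-bodied normal-winged: 1457 × 1/4 = 364.25
  ebony-bodied vestigial-winged: 1457 × 1/4 = 364.25
χ² = Σ (O − E)² / E
  gray-bodied normal-winged: (342 − 364.25)² / 364.25 = 1.3591
  gray-bodied vestigial-winged: (368 − 364.25)² / 364.25 = 0.0386
  ebony-bodied normal-winged: (431 − 364.25)² / 364.25 = 12.2322
  ebony-bodied vestigial-winged: (316 − 364.25)² / 364.25 = 6.3914
χ² = 1.3591 + 0.0386 + 12.2322 + 6.3914 = 20.0213 ≈ 20.021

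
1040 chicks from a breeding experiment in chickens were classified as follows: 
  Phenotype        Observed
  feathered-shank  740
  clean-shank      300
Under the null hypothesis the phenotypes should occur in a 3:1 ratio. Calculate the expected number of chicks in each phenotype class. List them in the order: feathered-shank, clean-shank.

780, 260

Total ratio parts = 4. Expected numbers out of 1040:
  feathered-shank: 1040 × 3/4 = 780
  clean-shank: 1040 × 1/4 = 260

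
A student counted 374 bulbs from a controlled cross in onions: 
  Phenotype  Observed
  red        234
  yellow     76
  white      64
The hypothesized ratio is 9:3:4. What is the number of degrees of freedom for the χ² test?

2

A goodness-of-fit test with 3 phenotype classes has df = 3 − 1 = 2.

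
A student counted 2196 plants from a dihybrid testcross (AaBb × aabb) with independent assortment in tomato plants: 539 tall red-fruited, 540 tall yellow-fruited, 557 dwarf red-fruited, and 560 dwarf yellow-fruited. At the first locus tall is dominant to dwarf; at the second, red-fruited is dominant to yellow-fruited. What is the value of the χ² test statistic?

A dihybrid testcross with independent assortment gives a 1:1:1:1 ratio.
Under the 1:1:1:1 hypothesis (Σ ratio = 4, N = 2196):
  tall red-fruited: 2196 × 1/4 = 549
  tall yellow-fruited: 2196 × 1/4 = 549
  dwarf red-fruited: 2196 × 1/4 = 549
  dwarf yellow-fruited: 2196 × 1/4 = 549
χ² = Σ (O − E)² / E
  tall red-fruited: (539 − 549)² / 549 = 0.1821
  tall yellow-fruited: (540 − 549)² / 549 = 0.1475
  dwarf red-fruited: (557 − 549)² / 549 = 0.1166
  dwarf yellow-fruited: (560 − 549)² / 549 = 0.2204
χ² = 0.1821 + 0.1475 + 0.1166 + 0.2204 = 0.6666 ≈ 0.667

0.667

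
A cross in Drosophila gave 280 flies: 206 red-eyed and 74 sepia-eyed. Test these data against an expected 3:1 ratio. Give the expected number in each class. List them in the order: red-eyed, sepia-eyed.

210, 70

The 3:1 ratio has 4 parts, so with N = 280 the expected counts are:
  red-eyed: 280 × 3/4 = 210
  sepia-eyed: 280 × 1/4 = 70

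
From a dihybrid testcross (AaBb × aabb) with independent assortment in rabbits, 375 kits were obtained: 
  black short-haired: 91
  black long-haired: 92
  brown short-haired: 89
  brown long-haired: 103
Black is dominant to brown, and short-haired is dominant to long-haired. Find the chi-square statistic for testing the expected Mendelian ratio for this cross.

1.267

A dihybrid testcross with independent assortment gives a 1:1:1:1 ratio.
Under the 1:1:1:1 hypothesis (Σ ratio = 4, N = 375):
  black short-haired: 375 × 1/4 = 93.75
  black long-haired: 375 × 1/4 = 93.75
  brown short-haired: 375 × 1/4 = 93.75
  brown long-haired: 375 × 1/4 = 93.75
χ² = Σ (O − E)² / E
  black short-haired: (91 − 93.75)² / 93.75 = 0.0807
  black long-haired: (92 − 93.75)² / 93.75 = 0.0327
  brown short-haired: (89 − 93.75)² / 93.75 = 0.2407
  brown long-haired: (103 − 93.75)² / 93.75 = 0.9127
χ² = 0.0807 + 0.0327 + 0.2407 + 0.9127 = 1.2668 ≈ 1.267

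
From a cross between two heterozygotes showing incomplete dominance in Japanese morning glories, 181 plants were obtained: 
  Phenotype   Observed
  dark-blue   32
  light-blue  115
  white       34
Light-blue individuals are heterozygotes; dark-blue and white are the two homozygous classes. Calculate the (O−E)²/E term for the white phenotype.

2.797

With incomplete dominance, a heterozygote × heterozygote cross gives a 1:2:1 phenotypic ratio.
Total ratio parts = 4. Expected numbers out of 181:
  dark-blue: 181 × 1/4 = 45.25
  light-blue: 181 × 2/4 = 90.5
  white: 181 × 1/4 = 45.25
Contribution of white: (34 − 45.25)² / 45.25 = 2.7970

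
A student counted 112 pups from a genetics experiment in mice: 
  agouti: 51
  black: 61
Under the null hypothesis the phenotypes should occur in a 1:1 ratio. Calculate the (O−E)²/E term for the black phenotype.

Under the 1:1 hypothesis (Σ ratio = 2, N = 112):
  agouti: 112 × 1/2 = 56
  black: 112 × 1/2 = 56
Contribution of black: (61 − 56)² / 56 = 0.4464

0.446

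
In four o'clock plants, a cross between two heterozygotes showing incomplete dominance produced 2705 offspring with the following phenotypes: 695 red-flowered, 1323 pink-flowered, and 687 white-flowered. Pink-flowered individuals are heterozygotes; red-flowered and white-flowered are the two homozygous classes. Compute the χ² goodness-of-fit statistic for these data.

1.334

With incomplete dominance, a heterozygote × heterozygote cross gives a 1:2:1 phenotypic ratio.
Total ratio parts = 4. Expected numbers out of 2705:
  red-flowered: 2705 × 1/4 = 676.25
  pink-flowered: 2705 × 2/4 = 1352.5
  white-flowered: 2705 × 1/4 = 676.25
χ² = Σ (O − E)² / E
  red-flowered: (695 − 676.25)² / 676.25 = 0.5199
  pink-flowered: (1323 − 1352.5)² / 1352.5 = 0.6434
  white-flowered: (687 − 676.25)² / 676.25 = 0.1709
χ² = 0.5199 + 0.6434 + 0.1709 = 1.3342 ≈ 1.334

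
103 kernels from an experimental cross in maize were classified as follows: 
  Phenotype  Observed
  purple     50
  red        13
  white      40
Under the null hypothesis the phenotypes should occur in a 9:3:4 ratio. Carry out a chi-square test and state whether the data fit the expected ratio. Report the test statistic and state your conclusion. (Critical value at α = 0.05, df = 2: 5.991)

Total ratio parts = 16. Expected numbers out of 103:
  purple: 103 × 9/16 = 57.9375
  red: 103 × 3/16 = 19.3125
  white: 103 × 4/16 = 25.75
χ² = Σ (O − E)² / E
  purple: (50 − 57.9375)² / 57.9375 = 1.0874
  red: (13 − 19.3125)² / 19.3125 = 2.0633
  white: (40 − 25.75)² / 25.75 = 7.8859
χ² = 1.0874 + 2.0633 + 7.8859 = 11.0366 ≈ 11.037
Degrees of freedom = 3 − 1 = 2; critical value at α = 0.05 is 5.991.
Since 11.037 > 5.991, we reject the null hypothesis — the data do not fit the 9:3:4 ratio.

11.037; not consistent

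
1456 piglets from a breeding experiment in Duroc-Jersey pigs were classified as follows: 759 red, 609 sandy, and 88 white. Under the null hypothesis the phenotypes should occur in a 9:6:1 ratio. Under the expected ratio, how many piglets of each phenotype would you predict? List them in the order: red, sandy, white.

819, 546, 91

The 9:6:1 ratio has 16 parts, so with N = 1456 the expected counts are:
  red: 1456 × 9/16 = 819
  sandy: 1456 × 6/16 = 546
  white: 1456 × 1/16 = 91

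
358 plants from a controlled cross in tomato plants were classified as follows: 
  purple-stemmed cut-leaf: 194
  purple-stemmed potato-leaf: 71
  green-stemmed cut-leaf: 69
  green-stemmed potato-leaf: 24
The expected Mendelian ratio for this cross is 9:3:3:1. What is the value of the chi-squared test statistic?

0.664

The 9:3:3:1 ratio has 16 parts, so with N = 358 the expected counts are:
  purple-stemmed cut-leaf: 358 × 9/16 = 201.375
  purple-stemmed potato-leaf: 358 × 3/16 = 67.125
  green-stemmed cut-leaf: 358 × 3/16 = 67.125
  green-stemmed potato-leaf: 358 × 1/16 = 22.375
χ² = Σ (O − E)² / E
  purple-stemmed cut-leaf: (194 − 201.375)² / 201.375 = 0.2701
  purple-stemmed potato-leaf: (71 − 67.125)² / 67.125 = 0.2237
  green-stemmed cut-leaf: (69 − 67.125)² / 67.125 = 0.0524
  green-stemmed potato-leaf: (24 − 22.375)² / 22.375 = 0.1180
χ² = 0.2701 + 0.2237 + 0.0524 + 0.1180 = 0.6642 ≈ 0.664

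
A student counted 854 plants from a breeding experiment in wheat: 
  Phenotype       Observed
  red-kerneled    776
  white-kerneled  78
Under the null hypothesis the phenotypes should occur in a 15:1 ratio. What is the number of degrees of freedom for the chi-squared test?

1

A goodness-of-fit test with 2 phenotype classes has df = 2 − 1 = 1.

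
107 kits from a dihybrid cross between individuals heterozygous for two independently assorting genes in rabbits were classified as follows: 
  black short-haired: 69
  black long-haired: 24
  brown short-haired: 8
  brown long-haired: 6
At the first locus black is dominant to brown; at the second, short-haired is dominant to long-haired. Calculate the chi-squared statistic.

9.386

A dihybrid F₂ with independent assortment and complete dominance at both loci gives a 9:3:3:1 phenotypic ratio.
Total ratio parts = 16. Expected numbers out of 107:
  black short-haired: 107 × 9/16 = 60.1875
  black long-haired: 107 × 3/16 = 20.0625
  brown short-haired: 107 × 3/16 = 20.0625
  brown long-haired: 107 × 1/16 = 6.6875
χ² = Σ (O − E)² / E
  black short-haired: (69 − 60.1875)² / 60.1875 = 1.2903
  black long-haired: (24 − 20.0625)² / 20.0625 = 0.7728
  brown short-haired: (8 − 20.0625)² / 20.0625 = 7.2525
  brown long-haired: (6 − 6.6875)² / 6.6875 = 0.0707
χ² = 1.2903 + 0.7728 + 7.2525 + 0.0707 = 9.3863 ≈ 9.386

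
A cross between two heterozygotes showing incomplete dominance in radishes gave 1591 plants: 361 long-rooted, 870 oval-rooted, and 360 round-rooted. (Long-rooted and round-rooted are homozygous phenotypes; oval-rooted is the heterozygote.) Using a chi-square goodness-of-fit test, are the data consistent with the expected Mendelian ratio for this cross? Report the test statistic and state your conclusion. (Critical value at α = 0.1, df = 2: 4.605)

13.955; not consistent

With incomplete dominance, a heterozygote × heterozygote cross gives a 1:2:1 phenotypic ratio.
The 1:2:1 ratio has 4 parts, so with N = 1591 the expected counts are:
  long-rooted: 1591 × 1/4 = 397.75
  oval-rooted: 1591 × 2/4 = 795.5
  round-rooted: 1591 × 1/4 = 397.75
χ² = Σ (O − E)² / E
  long-rooted: (361 − 397.75)² / 397.75 = 3.3955
  oval-rooted: (870 − 795.5)² / 795.5 = 6.9771
  round-rooted: (360 − 397.75)² / 397.75 = 3.5828
χ² = 3.3955 + 6.9771 + 3.5828 = 13.9554 ≈ 13.955
Degrees of freedom = 3 − 1 = 2; critical value at α = 0.1 is 4.605.
Since 13.955 > 4.605, we reject the null hypothesis — the data do not fit the 1:2:1 ratio.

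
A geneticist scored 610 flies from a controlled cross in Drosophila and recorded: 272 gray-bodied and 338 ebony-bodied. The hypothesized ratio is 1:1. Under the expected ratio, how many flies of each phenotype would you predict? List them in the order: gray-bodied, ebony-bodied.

Under the 1:1 hypothesis (Σ ratio = 2, N = 610):
  gray-bodied: 610 × 1/2 = 305
  ebony-bodied: 610 × 1/2 = 305

305, 305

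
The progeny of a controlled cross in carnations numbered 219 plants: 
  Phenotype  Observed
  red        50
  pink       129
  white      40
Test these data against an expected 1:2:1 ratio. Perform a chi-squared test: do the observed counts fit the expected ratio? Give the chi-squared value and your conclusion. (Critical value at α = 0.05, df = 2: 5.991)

The 1:2:1 ratio has 4 parts, so with N = 219 the expected counts are:
  red: 219 × 1/4 = 54.75
  pink: 219 × 2/4 = 109.5
  white: 219 × 1/4 = 54.75
χ² = Σ (O − E)² / E
  red: (50 − 54.75)² / 54.75 = 0.4121
  pink: (129 − 109.5)² / 109.5 = 3.4726
  white: (40 − 54.75)² / 54.75 = 3.9737
χ² = 0.4121 + 3.4726 + 3.9737 = 7.8584 ≈ 7.858
Degrees of freedom = 3 − 1 = 2; critical value at α = 0.05 is 5.991.
Since 7.858 > 5.991, we reject the null hypothesis — the data do not fit the 1:2:1 ratio.

7.858; not consistent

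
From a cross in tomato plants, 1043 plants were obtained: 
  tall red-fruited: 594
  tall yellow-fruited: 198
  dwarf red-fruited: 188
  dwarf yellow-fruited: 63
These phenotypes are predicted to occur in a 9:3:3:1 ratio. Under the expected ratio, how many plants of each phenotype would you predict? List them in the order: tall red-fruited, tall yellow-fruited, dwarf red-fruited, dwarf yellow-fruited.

586.6875, 195.5625, 195.5625, 65.1875

Total ratio parts = 16. Expected numbers out of 1043:
  tall red-fruited: 1043 × 9/16 = 586.6875
  tall yellow-fruited: 1043 × 3/16 = 195.5625
  dwarf red-fruited: 1043 × 3/16 = 195.5625
  dwarf yellow-fruited: 1043 × 1/16 = 65.1875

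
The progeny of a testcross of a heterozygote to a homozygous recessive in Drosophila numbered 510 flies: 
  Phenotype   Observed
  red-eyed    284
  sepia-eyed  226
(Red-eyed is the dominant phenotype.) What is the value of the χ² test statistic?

A testcross of a heterozygote (Aa × aa) gives a 1:1 phenotypic ratio.
Total ratio parts = 2. Expected numbers out of 510:
  red-eyed: 510 × 1/2 = 255
  sepia-eyed: 510 × 1/2 = 255
χ² = Σ (O − E)² / E
  red-eyed: (284 − 255)² / 255 = 3.2980
  sepia-eyed: (226 − 255)² / 255 = 3.2980
χ² = 3.2980 + 3.2980 = 6.596

6.596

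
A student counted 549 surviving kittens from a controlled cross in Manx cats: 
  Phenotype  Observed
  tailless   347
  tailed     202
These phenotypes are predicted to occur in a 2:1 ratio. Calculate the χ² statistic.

Expected counts for N = 549 under a 2:1 ratio (total parts = 3):
  tailless: 549 × 2/3 = 366
  tailed: 549 × 1/3 = 183
χ² = Σ (O − E)² / E
  tailless: (347 − 366)² / 366 = 0.9863
  tailed: (202 − 183)² / 183 = 1.9727
χ² = 0.9863 + 1.9727 = 2.959

2.959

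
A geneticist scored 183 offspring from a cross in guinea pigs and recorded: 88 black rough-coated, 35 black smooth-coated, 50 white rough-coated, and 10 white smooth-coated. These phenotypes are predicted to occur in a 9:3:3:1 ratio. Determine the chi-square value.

9.534

Total ratio parts = 16. Expected numbers out of 183:
  black rough-coated: 183 × 9/16 = 102.9375
  black smooth-coated: 183 × 3/16 = 34.3125
  white rough-coated: 183 × 3/16 = 34.3125
  white smooth-coated: 183 × 1/16 = 11.4375
χ² = Σ (O − E)² / E
  black rough-coated: (88 − 102.9375)² / 102.9375 = 2.1676
  black smooth-coated: (35 − 34.3125)² / 34.3125 = 0.0138
  white rough-coated: (50 − 34.3125)² / 34.3125 = 7.1722
  white smooth-coated: (10 − 11.4375)² / 11.4375 = 0.1807
χ² = 2.1676 + 0.0138 + 7.1722 + 0.1807 = 9.5343 ≈ 9.534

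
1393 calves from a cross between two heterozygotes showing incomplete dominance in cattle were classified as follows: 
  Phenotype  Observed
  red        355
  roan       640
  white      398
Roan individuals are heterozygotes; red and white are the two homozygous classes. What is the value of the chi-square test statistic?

With incomplete dominance, a heterozygote × heterozygote cross gives a 1:2:1 phenotypic ratio.
Expected counts for N = 1393 under a 1:2:1 ratio (total parts = 4):
  red: 1393 × 1/4 = 348.25
  roan: 1393 × 2/4 = 696.5
  white: 1393 × 1/4 = 348.25
χ² = Σ (O − E)² / E
  red: (355 − 348.25)² / 348.25 = 0.1308
  roan: (640 − 696.5)² / 696.5 = 4.5833
  white: (398 − 348.25)² / 348.25 = 7.1071
χ² = 0.1308 + 4.5833 + 7.1071 = 11.8212 ≈ 11.821

11.821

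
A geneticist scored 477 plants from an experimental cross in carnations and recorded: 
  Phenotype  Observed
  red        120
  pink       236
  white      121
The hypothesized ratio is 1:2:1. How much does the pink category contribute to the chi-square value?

0.026

Expected counts for N = 477 under a 1:2:1 ratio (total parts = 4):
  red: 477 × 1/4 = 119.25
  pink: 477 × 2/4 = 238.5
  white: 477 × 1/4 = 119.25
Contribution of pink: (236 − 238.5)² / 238.5 = 0.0262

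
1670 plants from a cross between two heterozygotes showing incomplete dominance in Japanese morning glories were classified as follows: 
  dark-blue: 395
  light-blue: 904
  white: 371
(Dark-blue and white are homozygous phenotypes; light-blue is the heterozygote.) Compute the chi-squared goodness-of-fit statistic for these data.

12.093

With incomplete dominance, a heterozygote × heterozygote cross gives a 1:2:1 phenotypic ratio.
Under the 1:2:1 hypothesis (Σ ratio = 4, N = 1670):
  dark-blue: 1670 × 1/4 = 417.5
  light-blue: 1670 × 2/4 = 835
  white: 1670 × 1/4 = 417.5
χ² = Σ (O − E)² / E
  dark-blue: (395 − 417.5)² / 417.5 = 1.2126
  light-blue: (904 − 835)² / 835 = 5.7018
  white: (371 − 417.5)² / 417.5 = 5.1790
χ² = 1.2126 + 5.7018 + 5.1790 = 12.0934 ≈ 12.093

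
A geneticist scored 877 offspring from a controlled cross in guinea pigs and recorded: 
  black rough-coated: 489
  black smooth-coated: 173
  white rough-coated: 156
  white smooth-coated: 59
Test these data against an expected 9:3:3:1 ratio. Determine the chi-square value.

1.236

Expected counts for N = 877 under a 9:3:3:1 ratio (total parts = 16):
  black rough-coated: 877 × 9/16 = 493.3125
  black smooth-coated: 877 × 3/16 = 164.4375
  white rough-coated: 877 × 3/16 = 164.4375
  white smooth-coated: 877 × 1/16 = 54.8125
χ² = Σ (O − E)² / E
  black rough-coated: (489 − 493.3125)² / 493.3125 = 0.0377
  black smooth-coated: (173 − 164.4375)² / 164.4375 = 0.4459
  white rough-coated: (156 − 164.4375)² / 164.4375 = 0.4329
  white smooth-coated: (59 − 54.8125)² / 54.8125 = 0.3199
χ² = 0.0377 + 0.4459 + 0.4329 + 0.3199 = 1.2364 ≈ 1.236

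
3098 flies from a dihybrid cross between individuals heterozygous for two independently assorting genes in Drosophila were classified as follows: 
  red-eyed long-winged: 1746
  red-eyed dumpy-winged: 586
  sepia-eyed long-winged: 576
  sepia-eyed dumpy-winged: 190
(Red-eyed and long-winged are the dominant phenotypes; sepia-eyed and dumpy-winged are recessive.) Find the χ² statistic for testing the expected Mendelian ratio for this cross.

0.161

A dihybrid F₂ with independent assortment and complete dominance at both loci gives a 9:3:3:1 phenotypic ratio.
Total ratio parts = 16. Expected numbers out of 3098:
  red-eyed long-winged: 3098 × 9/16 = 1742.625
  red-eyed dumpy-winged: 3098 × 3/16 = 580.875
  sepia-eyed long-winged: 3098 × 3/16 = 580.875
  sepia-eyed dumpy-winged: 3098 × 1/16 = 193.625
χ² = Σ (O − E)² / E
  red-eyed long-winged: (1746 − 1742.625)² / 1742.625 = 0.0065
  red-eyed dumpy-winged: (586 − 580.875)² / 580.875 = 0.0452
  sepia-eyed long-winged: (576 − 580.875)² / 580.875 = 0.0409
  sepia-eyed dumpy-winged: (190 − 193.625)² / 193.625 = 0.0679
χ² = 0.0065 + 0.0452 + 0.0409 + 0.0679 = 0.1605 ≈ 0.161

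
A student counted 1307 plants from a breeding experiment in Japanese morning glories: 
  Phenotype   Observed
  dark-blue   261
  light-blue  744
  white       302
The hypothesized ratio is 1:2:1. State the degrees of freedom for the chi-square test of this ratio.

A goodness-of-fit test with 3 phenotype classes has df = 3 − 1 = 2.

2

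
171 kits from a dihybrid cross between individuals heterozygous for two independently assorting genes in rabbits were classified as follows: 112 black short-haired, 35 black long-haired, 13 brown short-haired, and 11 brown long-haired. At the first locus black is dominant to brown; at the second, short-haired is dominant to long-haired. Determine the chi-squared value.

A dihybrid F₂ with independent assortment and complete dominance at both loci gives a 9:3:3:1 phenotypic ratio.
Expected counts for N = 171 under a 9:3:3:1 ratio (total parts = 16):
  black short-haired: 171 × 9/16 = 96.1875
  black long-haired: 171 × 3/16 = 32.0625
  brown short-haired: 171 × 3/16 = 32.0625
  brown long-haired: 171 × 1/16 = 10.6875
χ² = Σ (O − E)² / E
  black short-haired: (112 − 96.1875)² / 96.1875 = 2.5995
  black long-haired: (35 − 32.0625)² / 32.0625 = 0.2691
  brown short-haired: (13 − 32.0625)² / 32.0625 = 11.3335
  brown long-haired: (11 − 10.6875)² / 10.6875 = 0.0091
χ² = 2.5995 + 0.2691 + 11.3335 + 0.0091 = 14.2112 ≈ 14.211

14.211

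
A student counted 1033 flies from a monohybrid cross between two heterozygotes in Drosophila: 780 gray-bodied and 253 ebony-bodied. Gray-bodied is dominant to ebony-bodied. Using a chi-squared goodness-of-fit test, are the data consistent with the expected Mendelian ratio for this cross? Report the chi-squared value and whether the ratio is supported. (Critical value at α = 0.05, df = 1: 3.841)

0.142; consistent

For a monohybrid cross between heterozygotes with complete dominance, the expected phenotypic ratio is 3:1.
Total ratio parts = 4. Expected numbers out of 1033:
  gray-bodied: 1033 × 3/4 = 774.75
  ebony-bodied: 1033 × 1/4 = 258.25
χ² = Σ (O − E)² / E
  gray-bodied: (780 − 774.75)² / 774.75 = 0.0356
  ebony-bodied: (253 − 258.25)² / 258.25 = 0.1067
χ² = 0.0356 + 0.1067 = 0.1423 ≈ 0.142
Degrees of freedom = 2 − 1 = 1; critical value at α = 0.05 is 3.841.
Since 0.142 < 3.841, we fail to reject the null hypothesis — the data are consistent with the 3:1 ratio.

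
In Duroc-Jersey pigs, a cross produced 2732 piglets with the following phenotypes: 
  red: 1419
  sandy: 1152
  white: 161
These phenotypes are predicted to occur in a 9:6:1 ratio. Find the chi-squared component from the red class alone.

The 9:6:1 ratio has 16 parts, so with N = 2732 the expected counts are:
  red: 2732 × 9/16 = 1536.75
  sandy: 2732 × 6/16 = 1024.5
  white: 2732 × 1/16 = 170.75
Contribution of red: (1419 − 1536.75)² / 1536.75 = 9.0223

9.022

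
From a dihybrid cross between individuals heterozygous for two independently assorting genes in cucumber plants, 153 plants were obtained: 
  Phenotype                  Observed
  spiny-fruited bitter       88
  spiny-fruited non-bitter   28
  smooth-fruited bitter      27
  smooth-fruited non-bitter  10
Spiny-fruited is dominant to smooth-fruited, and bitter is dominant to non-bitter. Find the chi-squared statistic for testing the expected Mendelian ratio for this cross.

A dihybrid F₂ with independent assortment and complete dominance at both loci gives a 9:3:3:1 phenotypic ratio.
The 9:3:3:1 ratio has 16 parts, so with N = 153 the expected counts are:
  spiny-fruited bitter: 153 × 9/16 = 86.0625
  spiny-fruited non-bitter: 153 × 3/16 = 28.6875
  smooth-fruited bitter: 153 × 3/16 = 28.6875
  smooth-fruited non-bitter: 153 × 1/16 = 9.5625
χ² = Σ (O − E)² / E
  spiny-fruited bitter: (88 − 86.0625)² / 86.0625 = 0.0436
  spiny-fruited non-bitter: (28 − 28.6875)² / 28.6875 = 0.0165
  smooth-fruited bitter: (27 − 28.6875)² / 28.6875 = 0.0993
  smooth-fruited non-bitter: (10 − 9.5625)² / 9.5625 = 0.0200
χ² = 0.0436 + 0.0165 + 0.0993 + 0.0200 = 0.1794 ≈ 0.179

0.179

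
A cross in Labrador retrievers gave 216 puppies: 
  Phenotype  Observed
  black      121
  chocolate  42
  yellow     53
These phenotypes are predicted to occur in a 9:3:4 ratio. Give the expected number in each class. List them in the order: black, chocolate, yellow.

Under the 9:3:4 hypothesis (Σ ratio = 16, N = 216):
  black: 216 × 9/16 = 121.5
  chocolate: 216 × 3/16 = 40.5
  yellow: 216 × 4/16 = 54

121.5, 40.5, 54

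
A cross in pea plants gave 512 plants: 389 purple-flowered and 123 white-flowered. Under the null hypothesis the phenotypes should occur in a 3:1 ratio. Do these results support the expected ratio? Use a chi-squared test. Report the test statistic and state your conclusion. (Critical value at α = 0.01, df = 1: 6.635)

0.260; consistent

The 3:1 ratio has 4 parts, so with N = 512 the expected counts are:
  purple-flowered: 512 × 3/4 = 384
  white-flowered: 512 × 1/4 = 128
χ² = Σ (O − E)² / E
  purple-flowered: (389 − 384)² / 384 = 0.0651
  white-flowered: (123 − 128)² / 128 = 0.1953
χ² = 0.0651 + 0.1953 = 0.2604 ≈ 0.260
Degrees of freedom = 2 − 1 = 1; critical value at α = 0.01 is 6.635.
Since 0.260 < 6.635, we fail to reject the null hypothesis — the data are consistent with the 3:1 ratio.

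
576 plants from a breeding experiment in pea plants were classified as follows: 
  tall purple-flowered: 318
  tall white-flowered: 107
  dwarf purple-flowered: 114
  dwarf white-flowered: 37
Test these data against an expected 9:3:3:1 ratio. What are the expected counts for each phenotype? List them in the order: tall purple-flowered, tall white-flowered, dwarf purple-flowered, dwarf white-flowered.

The 9:3:3:1 ratio has 16 parts, so with N = 576 the expected counts are:
  tall purple-flowered: 576 × 9/16 = 324
  tall white-flowered: 576 × 3/16 = 108
  dwarf purple-flowered: 576 × 3/16 = 108
  dwarf white-flowered: 576 × 1/16 = 36

324, 108, 108, 36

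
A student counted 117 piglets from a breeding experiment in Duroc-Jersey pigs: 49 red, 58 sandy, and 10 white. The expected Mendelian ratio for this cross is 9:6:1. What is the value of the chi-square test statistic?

9.830

Total ratio parts = 16. Expected numbers out of 117:
  red: 117 × 9/16 = 65.8125
  sandy: 117 × 6/16 = 43.875
  white: 117 × 1/16 = 7.3125
χ² = Σ (O − E)² / E
  red: (49 − 65.8125)² / 65.8125 = 4.2949
  sandy: (58 − 43.875)² / 43.875 = 4.5474
  white: (10 − 7.3125)² / 7.3125 = 0.9877
χ² = 4.2949 + 4.5474 + 0.9877 = 9.830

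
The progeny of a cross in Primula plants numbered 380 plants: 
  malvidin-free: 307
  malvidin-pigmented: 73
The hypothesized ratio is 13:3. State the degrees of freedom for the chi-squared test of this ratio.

A goodness-of-fit test with 2 phenotype classes has df = 2 − 1 = 1.

1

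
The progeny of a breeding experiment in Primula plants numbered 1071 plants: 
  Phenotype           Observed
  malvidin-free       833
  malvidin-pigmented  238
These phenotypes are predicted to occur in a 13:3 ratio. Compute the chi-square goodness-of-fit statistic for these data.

8.476

The 13:3 ratio has 16 parts, so with N = 1071 the expected counts are:
  malvidin-free: 1071 × 13/16 = 870.1875
  malvidin-pigmented: 1071 × 3/16 = 200.8125
χ² = Σ (O − E)² / E
  malvidin-free: (833 − 870.1875)² / 870.1875 = 1.5892
  malvidin-pigmented: (238 − 200.8125)² / 200.8125 = 6.8866
χ² = 1.5892 + 6.8866 = 8.4758 ≈ 8.476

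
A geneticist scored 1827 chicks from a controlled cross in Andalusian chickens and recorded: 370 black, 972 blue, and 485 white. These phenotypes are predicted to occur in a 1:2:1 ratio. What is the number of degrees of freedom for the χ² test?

A goodness-of-fit test with 3 phenotype classes has df = 3 − 1 = 2.

2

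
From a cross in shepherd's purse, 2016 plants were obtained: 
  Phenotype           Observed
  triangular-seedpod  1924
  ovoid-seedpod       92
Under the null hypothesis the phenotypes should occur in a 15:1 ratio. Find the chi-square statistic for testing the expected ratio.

Expected counts for N = 2016 under a 15:1 ratio (total parts = 16):
  triangular-seedpod: 2016 × 15/16 = 1890
  ovoid-seedpod: 2016 × 1/16 = 126
χ² = Σ (O − E)² / E
  triangular-seedpod: (1924 − 1890)² / 1890 = 0.6116
  ovoid-seedpod: (92 − 126)² / 126 = 9.1746
χ² = 0.6116 + 9.1746 = 9.7862 ≈ 9.786

9.786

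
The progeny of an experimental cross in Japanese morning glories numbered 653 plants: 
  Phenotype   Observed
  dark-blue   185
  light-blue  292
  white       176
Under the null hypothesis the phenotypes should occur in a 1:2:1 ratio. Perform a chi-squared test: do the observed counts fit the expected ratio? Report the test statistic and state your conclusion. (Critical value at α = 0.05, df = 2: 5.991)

Expected counts for N = 653 under a 1:2:1 ratio (total parts = 4):
  dark-blue: 653 × 1/4 = 163.25
  light-blue: 653 × 2/4 = 326.5
  white: 653 × 1/4 = 163.25
χ² = Σ (O − E)² / E
  dark-blue: (185 − 163.25)² / 163.25 = 2.8978
  light-blue: (292 − 326.5)² / 326.5 = 3.6455
  white: (176 − 163.25)² / 163.25 = 0.9958
χ² = 2.8978 + 3.6455 + 0.9958 = 7.5391 ≈ 7.539
Degrees of freedom = 3 − 1 = 2; critical value at α = 0.05 is 5.991.
Since 7.539 > 5.991, we reject the null hypothesis — the data do not fit the 1:2:1 ratio.

7.539; not consistent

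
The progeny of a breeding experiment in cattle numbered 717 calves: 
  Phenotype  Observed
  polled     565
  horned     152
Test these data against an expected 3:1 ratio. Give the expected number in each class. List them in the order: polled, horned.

537.75, 179.25

Total ratio parts = 4. Expected numbers out of 717:
  polled: 717 × 3/4 = 537.75
  horned: 717 × 1/4 = 179.25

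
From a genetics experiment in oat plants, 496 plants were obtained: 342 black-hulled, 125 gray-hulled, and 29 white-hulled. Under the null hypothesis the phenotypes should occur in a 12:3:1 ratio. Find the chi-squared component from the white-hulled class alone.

The 12:3:1 ratio has 16 parts, so with N = 496 the expected counts are:
  black-hulled: 496 × 12/16 = 372
  gray-hulled: 496 × 3/16 = 93
  white-hulled: 496 × 1/16 = 31
Contribution of white-hulled: (29 − 31)² / 31 = 0.1290

0.129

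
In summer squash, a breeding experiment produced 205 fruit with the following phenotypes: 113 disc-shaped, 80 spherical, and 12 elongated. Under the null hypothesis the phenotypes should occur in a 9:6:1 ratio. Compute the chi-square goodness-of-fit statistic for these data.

0.225

The 9:6:1 ratio has 16 parts, so with N = 205 the expected counts are:
  disc-shaped: 205 × 9/16 = 115.3125
  spherical: 205 × 6/16 = 76.875
  elongated: 205 × 1/16 = 12.8125
χ² = Σ (O − E)² / E
  disc-shaped: (113 − 115.3125)² / 115.3125 = 0.0464
  spherical: (80 − 76.875)² / 76.875 = 0.1270
  elongated: (12 − 12.8125)² / 12.8125 = 0.0515
χ² = 0.0464 + 0.1270 + 0.0515 = 0.2249 ≈ 0.225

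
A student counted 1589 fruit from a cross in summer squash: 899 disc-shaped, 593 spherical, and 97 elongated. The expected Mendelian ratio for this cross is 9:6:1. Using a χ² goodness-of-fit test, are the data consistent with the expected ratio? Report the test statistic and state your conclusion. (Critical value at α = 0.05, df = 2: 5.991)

Under the 9:6:1 hypothesis (Σ ratio = 16, N = 1589):
  disc-shaped: 1589 × 9/16 = 893.8125
  spherical: 1589 × 6/16 = 595.875
  elongated: 1589 × 1/16 = 99.3125
χ² = Σ (O − E)² / E
  disc-shaped: (899 − 893.8125)² / 893.8125 = 0.0301
  spherical: (593 − 595.875)² / 595.875 = 0.0139
  elongated: (97 − 99.3125)² / 99.3125 = 0.0538
χ² = 0.0301 + 0.0139 + 0.0538 = 0.0978 ≈ 0.098
Degrees of freedom = 3 − 1 = 2; critical value at α = 0.05 is 5.991.
Since 0.098 < 5.991, we fail to reject the null hypothesis — the data are consistent with the 9:6:1 ratio.

0.098; consistent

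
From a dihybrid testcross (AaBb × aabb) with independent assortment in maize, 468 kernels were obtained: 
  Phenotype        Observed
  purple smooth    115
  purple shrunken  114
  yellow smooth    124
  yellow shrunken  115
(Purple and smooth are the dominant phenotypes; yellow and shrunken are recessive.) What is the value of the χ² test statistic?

A dihybrid testcross with independent assortment gives a 1:1:1:1 ratio.
Expected counts for N = 468 under a 1:1:1:1 ratio (total parts = 4):
  purple smooth: 468 × 1/4 = 117
  purple shrunken: 468 × 1/4 = 117
  yellow smooth: 468 × 1/4 = 117
  yellow shrunken: 468 × 1/4 = 117
χ² = Σ (O − E)² / E
  purple smooth: (115 − 117)² / 117 = 0.0342
  purple shrunken: (114 − 117)² / 117 = 0.0769
  yellow smooth: (124 − 117)² / 117 = 0.4188
  yellow shrunken: (115 − 117)² / 117 = 0.0342
χ² = 0.0342 + 0.0769 + 0.4188 + 0.0342 = 0.5641 ≈ 0.564

0.564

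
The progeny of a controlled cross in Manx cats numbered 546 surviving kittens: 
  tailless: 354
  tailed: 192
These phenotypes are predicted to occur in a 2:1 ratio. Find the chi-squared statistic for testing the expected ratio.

The 2:1 ratio has 3 parts, so with N = 546 the expected counts are:
  tailless: 546 × 2/3 = 364
  tailed: 546 × 1/3 = 182
χ² = Σ (O − E)² / E
  tailless: (354 − 364)² / 364 = 0.2747
  tailed: (192 − 182)² / 182 = 0.5495
χ² = 0.2747 + 0.5495 = 0.8242 ≈ 0.824

0.824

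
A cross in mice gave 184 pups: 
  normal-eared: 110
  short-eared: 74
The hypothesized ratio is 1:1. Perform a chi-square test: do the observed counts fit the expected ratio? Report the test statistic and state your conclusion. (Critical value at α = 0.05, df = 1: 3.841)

7.043; not consistent

The 1:1 ratio has 2 parts, so with N = 184 the expected counts are:
  normal-eared: 184 × 1/2 = 92
  short-eared: 184 × 1/2 = 92
χ² = Σ (O − E)² / E
  normal-eared: (110 − 92)² / 92 = 3.5217
  short-eared: (74 − 92)² / 92 = 3.5217
χ² = 3.5217 + 3.5217 = 7.0434 ≈ 7.043
Degrees of freedom = 2 − 1 = 1; critical value at α = 0.05 is 3.841.
Since 7.043 > 3.841, we reject the null hypothesis — the data do not fit the 1:1 ratio.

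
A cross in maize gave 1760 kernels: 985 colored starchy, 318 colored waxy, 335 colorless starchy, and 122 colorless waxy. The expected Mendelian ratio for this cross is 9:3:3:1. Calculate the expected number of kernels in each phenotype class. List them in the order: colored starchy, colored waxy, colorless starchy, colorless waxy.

The 9:3:3:1 ratio has 16 parts, so with N = 1760 the expected counts are:
  colored starchy: 1760 × 9/16 = 990
  colored waxy: 1760 × 3/16 = 330
  colorless starchy: 1760 × 3/16 = 330
  colorless waxy: 1760 × 1/16 = 110

990, 330, 330, 110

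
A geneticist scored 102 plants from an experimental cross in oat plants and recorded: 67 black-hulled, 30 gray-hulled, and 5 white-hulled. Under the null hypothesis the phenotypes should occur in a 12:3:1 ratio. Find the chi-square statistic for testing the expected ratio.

Total ratio parts = 16. Expected numbers out of 102:
  black-hulled: 102 × 12/16 = 76.5
  gray-hulled: 102 × 3/16 = 19.125
  white-hulled: 102 × 1/16 = 6.375
χ² = Σ (O − E)² / E
  black-hulled: (67 − 76.5)² / 76.5 = 1.1797
  gray-hulled: (30 − 19.125)² / 19.125 = 6.1838
  white-hulled: (5 − 6.375)² / 6.375 = 0.2966
χ² = 1.1797 + 6.1838 + 0.2966 = 7.6601 ≈ 7.660

7.660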